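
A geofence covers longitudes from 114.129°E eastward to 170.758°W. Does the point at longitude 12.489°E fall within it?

Band width going east from +114.129° to -170.758°: ((-170.758 − 114.129) mod 360) = 75.113°.
Offset of +12.489° east of the west edge: ((12.489 − 114.129) mod 360) = 258.360°.
258.360° > 75.113° ⇒ outside.

No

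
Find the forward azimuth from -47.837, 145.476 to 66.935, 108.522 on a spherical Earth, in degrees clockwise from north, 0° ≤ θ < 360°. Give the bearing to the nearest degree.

345°

Δλ = 108.522 − 145.476 = -36.954°.
θ = atan2( sin Δλ · cos φ₂ , cos φ₁ · sin φ₂ − sin φ₁ · cos φ₂ · cos Δλ )
  = atan2(-0.23552, 0.84965) = -15.494° → normalised to [0°, 360°): 344.506°.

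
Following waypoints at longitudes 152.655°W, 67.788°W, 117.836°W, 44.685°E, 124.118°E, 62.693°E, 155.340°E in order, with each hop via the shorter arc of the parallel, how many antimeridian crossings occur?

Leg 1: -152.655° → -67.788°, shortest Δλ = 84.867° (east) — does not cross 180°.
Leg 2: -67.788° → -117.836°, shortest Δλ = -50.048° (west) — does not cross 180°.
Leg 3: -117.836° → +44.685°, shortest Δλ = 162.521° (east) — does not cross 180°.
Leg 4: +44.685° → +124.118°, shortest Δλ = 79.433° (east) — does not cross 180°.
Leg 5: +124.118° → +62.693°, shortest Δλ = -61.425° (west) — does not cross 180°.
Leg 6: +62.693° → +155.340°, shortest Δλ = 92.647° (east) — does not cross 180°.
Total crossings: 0.

0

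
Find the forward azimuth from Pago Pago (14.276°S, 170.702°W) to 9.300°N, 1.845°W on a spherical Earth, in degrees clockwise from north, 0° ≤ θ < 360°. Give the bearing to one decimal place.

Δλ = -1.845 − -170.702 = 168.857°.
θ = atan2( sin Δλ · cos φ₂ , cos φ₁ · sin φ₂ − sin φ₁ · cos φ₂ · cos Δλ )
  = atan2(0.19072, -0.08215) = 113.304° → normalised to [0°, 360°): 113.304°.

113.3°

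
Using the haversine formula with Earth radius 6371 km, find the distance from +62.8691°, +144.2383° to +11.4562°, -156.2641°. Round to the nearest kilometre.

Δλ = -156.2641 − 144.2383 = -300.5024°; wrapped into (−180°, 180°]: 59.4976°.
Δφ = 11.4562 − 62.8691 = -51.4129°.
a = sin²(Δφ/2) + cos φ₁ · cos φ₂ · sin²(Δλ/2) = 0.298190.
c = 2·atan2(√a, √(1−a)) = 1.15533 rad → d = 6371·c ≈ 7360.59 km.

7361 km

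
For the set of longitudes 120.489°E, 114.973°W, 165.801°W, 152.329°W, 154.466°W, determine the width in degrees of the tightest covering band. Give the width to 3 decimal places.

124.538°

Sort the longitudes: -165.801°, -154.466°, -152.329°, -114.973°, +120.489°.
Eastward gaps between consecutive values (wrapping around): 11.335°, 2.137°, 37.356°, 235.462°, 73.710°.
Largest gap = 235.462° ⇒ minimal covering band is its complement: 360° − 235.462° = 124.538°.
Band runs from +120.489° eastward to -114.973°, crossing the antimeridian.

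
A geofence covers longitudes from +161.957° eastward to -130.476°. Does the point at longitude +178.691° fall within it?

Band width going east from +161.957° to -130.476°: ((-130.476 − 161.957) mod 360) = 67.567°.
Offset of +178.691° east of the west edge: ((178.691 − 161.957) mod 360) = 16.734°.
16.734° ≤ 67.567° ⇒ inside.

Yes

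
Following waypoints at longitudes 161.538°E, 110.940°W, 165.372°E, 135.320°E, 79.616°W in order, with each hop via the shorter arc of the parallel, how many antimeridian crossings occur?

Leg 1: +161.538° → -110.940°, shortest Δλ = 87.522° (east) — crosses 180°.
Leg 2: -110.940° → +165.372°, shortest Δλ = -83.688° (west) — crosses 180°.
Leg 3: +165.372° → +135.320°, shortest Δλ = -30.052° (west) — does not cross 180°.
Leg 4: +135.320° → -79.616°, shortest Δλ = 145.064° (east) — crosses 180°.
Total crossings: 3.

3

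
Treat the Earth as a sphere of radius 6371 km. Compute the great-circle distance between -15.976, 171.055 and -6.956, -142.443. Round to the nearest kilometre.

5154 km

Δλ = -142.443 − 171.055 = -313.498°; wrapped into (−180°, 180°]: 46.502°.
Δφ = -6.956 − -15.976 = 9.020°.
a = sin²(Δφ/2) + cos φ₁ · cos φ₂ · sin²(Δλ/2) = 0.154897.
c = 2·atan2(√a, √(1−a)) = 0.80902 rad → d = 6371·c ≈ 5154.28 km.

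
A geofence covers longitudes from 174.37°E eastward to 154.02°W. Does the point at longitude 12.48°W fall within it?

Band width going east from +174.37° to -154.02°: ((-154.02 − 174.37) mod 360) = 31.61°.
Offset of -12.48° east of the west edge: ((-12.48 − 174.37) mod 360) = 173.15°.
173.15° > 31.61° ⇒ outside.

No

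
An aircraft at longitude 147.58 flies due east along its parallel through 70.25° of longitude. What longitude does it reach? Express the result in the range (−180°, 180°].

-142.17°

Start at +147.58°; shift +70.25° → +217.83°.
+217.83° lies outside (−180°, 180°]; subtract 360° → -142.17°.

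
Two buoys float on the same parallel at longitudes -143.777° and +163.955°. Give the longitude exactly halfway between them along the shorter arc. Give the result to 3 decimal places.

-169.911°

Signed shortest Δλ from -143.777° to +163.955° is -52.268°.
Midpoint longitude = -143.777° + (-52.268°)/2 = -143.777° − 26.134° = -169.911°.
(The naïve average (-143.777 + +163.955)/2 = 10.089° is on the wrong side of the globe.)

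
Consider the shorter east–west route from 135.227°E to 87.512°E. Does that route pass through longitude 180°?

Signed shortest Δλ = ((87.512 − 135.227 + 180) mod 360) − 180 = -47.715°.
Going west by 47.715° from +135.227° reaches +87.512° without touching 180°.

No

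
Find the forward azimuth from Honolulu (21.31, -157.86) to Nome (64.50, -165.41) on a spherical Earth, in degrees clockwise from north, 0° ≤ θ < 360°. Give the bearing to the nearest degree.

Δλ = -165.41 − -157.86 = -7.55°.
θ = atan2( sin Δλ · cos φ₂ , cos φ₁ · sin φ₂ − sin φ₁ · cos φ₂ · cos Δλ )
  = atan2(-0.05657, 0.68578) = -4.715° → normalised to [0°, 360°): 355.285°.

355°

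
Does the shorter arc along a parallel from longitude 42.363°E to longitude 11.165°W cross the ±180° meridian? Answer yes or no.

No

Signed shortest Δλ = ((-11.165 − 42.363 + 180) mod 360) − 180 = -53.528°.
Going west by 53.528° from +42.363° reaches -11.165° without touching 180°.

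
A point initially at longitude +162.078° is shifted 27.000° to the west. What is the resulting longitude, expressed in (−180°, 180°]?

Start at +162.078°; shift −27.000° → +135.078°.
+135.078° already lies in (−180°, 180°].

+135.078°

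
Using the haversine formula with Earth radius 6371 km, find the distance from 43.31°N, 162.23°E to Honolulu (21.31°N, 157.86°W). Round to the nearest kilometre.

Δλ = -157.86 − 162.23 = -320.09°; wrapped into (−180°, 180°]: 39.91°.
Δφ = 21.31 − 43.31 = -22.00°.
a = sin²(Δφ/2) + cos φ₁ · cos φ₂ · sin²(Δλ/2) = 0.115366.
c = 2·atan2(√a, √(1−a)) = 0.69310 rad → d = 6371·c ≈ 4415.74 km.

4416 km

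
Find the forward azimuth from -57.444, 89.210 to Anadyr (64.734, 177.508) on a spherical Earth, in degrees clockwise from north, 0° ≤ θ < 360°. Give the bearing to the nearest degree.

41°

Δλ = 177.508 − 89.210 = 88.298°.
θ = atan2( sin Δλ · cos φ₂ , cos φ₁ · sin φ₂ − sin φ₁ · cos φ₂ · cos Δλ )
  = atan2(0.42663, 0.49733) = 40.625° → normalised to [0°, 360°): 40.625°.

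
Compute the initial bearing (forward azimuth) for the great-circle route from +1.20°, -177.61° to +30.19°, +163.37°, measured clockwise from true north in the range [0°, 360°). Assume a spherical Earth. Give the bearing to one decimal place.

Δλ = 163.37 − -177.61 = 340.98°; wrapped into (−180°, 180°]: -19.02°.
θ = atan2( sin Δλ · cos φ₂ , cos φ₁ · sin φ₂ − sin φ₁ · cos φ₂ · cos Δλ )
  = atan2(-0.28169, 0.48565) = -30.115° → normalised to [0°, 360°): 329.885°.

329.9°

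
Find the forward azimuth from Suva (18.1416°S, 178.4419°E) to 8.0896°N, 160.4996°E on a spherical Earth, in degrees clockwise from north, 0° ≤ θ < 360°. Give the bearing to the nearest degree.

324°

Δλ = 160.4996 − 178.4419 = -17.9423°.
θ = atan2( sin Δλ · cos φ₂ , cos φ₁ · sin φ₂ − sin φ₁ · cos φ₂ · cos Δλ )
  = atan2(-0.30499, 0.42700) = -35.537° → normalised to [0°, 360°): 324.463°.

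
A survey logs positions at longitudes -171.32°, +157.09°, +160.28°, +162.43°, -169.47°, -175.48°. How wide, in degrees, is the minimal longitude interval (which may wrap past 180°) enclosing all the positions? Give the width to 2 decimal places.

33.44°

Sort the longitudes: -175.48°, -171.32°, -169.47°, +157.09°, +160.28°, +162.43°.
Eastward gaps between consecutive values (wrapping around): 4.16°, 1.85°, 326.56°, 3.19°, 2.15°, 22.09°.
Largest gap = 326.56° ⇒ minimal covering band is its complement: 360° − 326.56° = 33.44°.
Band runs from +157.09° eastward to -169.47°, crossing the antimeridian.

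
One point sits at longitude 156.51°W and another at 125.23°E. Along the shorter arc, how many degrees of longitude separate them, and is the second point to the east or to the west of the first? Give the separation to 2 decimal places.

78.26° west

Raw difference: 125.23 − -156.51 = 281.74°.
Normalise into (−180°, 180°]: 281.74° − 360° = -78.26°.
Negative ⇒ the second point lies to the west; separation 78.26°.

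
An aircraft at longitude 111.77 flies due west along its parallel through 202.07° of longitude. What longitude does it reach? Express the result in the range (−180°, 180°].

Start at +111.77°; shift −202.07° → -90.30°.
-90.30° already lies in (−180°, 180°].

-90.30°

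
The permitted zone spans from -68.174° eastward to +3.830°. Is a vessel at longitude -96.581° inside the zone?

Band width going east from -68.174° to +3.830°: ((3.830 − -68.174) mod 360) = 72.004°.
Offset of -96.581° east of the west edge: ((-96.581 − -68.174) mod 360) = 331.593°.
331.593° > 72.004° ⇒ outside.

No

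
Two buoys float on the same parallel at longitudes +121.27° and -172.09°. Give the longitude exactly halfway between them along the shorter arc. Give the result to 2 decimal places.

+154.59°

Signed shortest Δλ from +121.27° to -172.09° is +66.64°.
Midpoint longitude = +121.27° + (+66.64°)/2 = +121.27° + 33.32° = +154.59°.
(The naïve average (+121.27 + -172.09)/2 = -25.41° is on the wrong side of the globe.)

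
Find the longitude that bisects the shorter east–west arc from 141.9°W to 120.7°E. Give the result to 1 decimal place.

169.4°E

Signed shortest Δλ from -141.9° to +120.7° is -97.4°.
Midpoint longitude = -141.9° + (-97.4°)/2 = -141.9° − 48.7° = -190.6°.
Normalise into (−180°, 180°]: +169.4°.
(The naïve average (-141.9 + +120.7)/2 = -10.6° is on the wrong side of the globe.)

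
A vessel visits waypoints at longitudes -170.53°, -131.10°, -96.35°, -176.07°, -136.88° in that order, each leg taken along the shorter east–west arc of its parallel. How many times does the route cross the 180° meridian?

Leg 1: -170.53° → -131.10°, shortest Δλ = 39.43° (east) — does not cross 180°.
Leg 2: -131.10° → -96.35°, shortest Δλ = 34.75° (east) — does not cross 180°.
Leg 3: -96.35° → -176.07°, shortest Δλ = -79.72° (west) — does not cross 180°.
Leg 4: -176.07° → -136.88°, shortest Δλ = 39.19° (east) — does not cross 180°.
Total crossings: 0.

0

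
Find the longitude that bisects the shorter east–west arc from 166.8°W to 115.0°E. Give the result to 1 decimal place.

154.1°E

Signed shortest Δλ from -166.8° to +115.0° is -78.2°.
Midpoint longitude = -166.8° + (-78.2°)/2 = -166.8° − 39.1° = -205.9°.
Normalise into (−180°, 180°]: +154.1°.
(The naïve average (-166.8 + +115.0)/2 = -25.9° is on the wrong side of the globe.)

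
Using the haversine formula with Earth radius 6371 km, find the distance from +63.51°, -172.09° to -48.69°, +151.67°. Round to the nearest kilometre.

Δλ = 151.67 − -172.09 = 323.76°; wrapped into (−180°, 180°]: -36.24°.
Δφ = -48.69 − 63.51 = -112.20°.
a = sin²(Δφ/2) + cos φ₁ · cos φ₂ · sin²(Δλ/2) = 0.717401.
c = 2·atan2(√a, √(1−a)) = 2.02061 rad → d = 6371·c ≈ 12873.34 km.

12873 km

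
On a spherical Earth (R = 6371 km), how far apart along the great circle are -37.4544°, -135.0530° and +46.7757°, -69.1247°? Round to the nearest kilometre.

11430 km

Δλ = -69.1247 − -135.0530 = 65.9283°.
Δφ = 46.7757 − -37.4544 = 84.2301°.
a = sin²(Δφ/2) + cos φ₁ · cos φ₂ · sin²(Δλ/2) = 0.610691.
c = 2·atan2(√a, √(1−a)) = 1.79403 rad → d = 6371·c ≈ 11429.75 km.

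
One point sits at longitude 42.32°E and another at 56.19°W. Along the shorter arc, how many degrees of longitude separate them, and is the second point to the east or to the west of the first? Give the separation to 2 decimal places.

Raw difference: -56.19 − 42.32 = -98.51°.
Normalise into (−180°, 180°]: -98.51° stays -98.51°.
Negative ⇒ the second point lies to the west; separation 98.51°.

98.51° west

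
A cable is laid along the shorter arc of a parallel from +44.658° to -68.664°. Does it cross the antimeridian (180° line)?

Signed shortest Δλ = ((-68.664 − 44.658 + 180) mod 360) − 180 = -113.322°.
Going west by 113.322° from +44.658° reaches -68.664° without touching 180°.

No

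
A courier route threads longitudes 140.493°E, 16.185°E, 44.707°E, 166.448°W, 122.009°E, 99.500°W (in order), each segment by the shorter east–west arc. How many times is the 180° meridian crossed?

Leg 1: +140.493° → +16.185°, shortest Δλ = -124.308° (west) — does not cross 180°.
Leg 2: +16.185° → +44.707°, shortest Δλ = 28.522° (east) — does not cross 180°.
Leg 3: +44.707° → -166.448°, shortest Δλ = 148.845° (east) — crosses 180°.
Leg 4: -166.448° → +122.009°, shortest Δλ = -71.543° (west) — crosses 180°.
Leg 5: +122.009° → -99.500°, shortest Δλ = 138.491° (east) — crosses 180°.
Total crossings: 3.

3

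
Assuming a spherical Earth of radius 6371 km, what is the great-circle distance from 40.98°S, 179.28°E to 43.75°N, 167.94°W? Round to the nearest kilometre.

Δλ = -167.94 − 179.28 = -347.22°; wrapped into (−180°, 180°]: 12.78°.
Δφ = 43.75 − -40.98 = 84.73°.
a = sin²(Δφ/2) + cos φ₁ · cos φ₂ · sin²(Δλ/2) = 0.460830.
c = 2·atan2(√a, √(1−a)) = 1.49238 rad → d = 6371·c ≈ 9507.93 km.

9508 km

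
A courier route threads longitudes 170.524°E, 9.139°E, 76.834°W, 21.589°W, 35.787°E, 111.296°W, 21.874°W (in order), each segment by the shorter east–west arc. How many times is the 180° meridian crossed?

0

Leg 1: +170.524° → +9.139°, shortest Δλ = -161.385° (west) — does not cross 180°.
Leg 2: +9.139° → -76.834°, shortest Δλ = -85.973° (west) — does not cross 180°.
Leg 3: -76.834° → -21.589°, shortest Δλ = 55.245° (east) — does not cross 180°.
Leg 4: -21.589° → +35.787°, shortest Δλ = 57.376° (east) — does not cross 180°.
Leg 5: +35.787° → -111.296°, shortest Δλ = -147.083° (west) — does not cross 180°.
Leg 6: -111.296° → -21.874°, shortest Δλ = 89.422° (east) — does not cross 180°.
Total crossings: 0.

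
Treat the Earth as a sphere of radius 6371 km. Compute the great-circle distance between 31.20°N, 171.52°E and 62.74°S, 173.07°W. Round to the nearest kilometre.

Δλ = -173.07 − 171.52 = -344.59°; wrapped into (−180°, 180°]: 15.41°.
Δφ = -62.74 − 31.20 = -93.94°.
a = sin²(Δφ/2) + cos φ₁ · cos φ₂ · sin²(Δλ/2) = 0.541398.
c = 2·atan2(√a, √(1−a)) = 1.65369 rad → d = 6371·c ≈ 10535.65 km.

10536 km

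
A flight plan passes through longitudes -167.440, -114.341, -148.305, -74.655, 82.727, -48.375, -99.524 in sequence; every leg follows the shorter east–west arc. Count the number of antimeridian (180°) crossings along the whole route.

0

Leg 1: -167.440° → -114.341°, shortest Δλ = 53.099° (east) — does not cross 180°.
Leg 2: -114.341° → -148.305°, shortest Δλ = -33.964° (west) — does not cross 180°.
Leg 3: -148.305° → -74.655°, shortest Δλ = 73.65° (east) — does not cross 180°.
Leg 4: -74.655° → +82.727°, shortest Δλ = 157.382° (east) — does not cross 180°.
Leg 5: +82.727° → -48.375°, shortest Δλ = -131.102° (west) — does not cross 180°.
Leg 6: -48.375° → -99.524°, shortest Δλ = -51.149° (west) — does not cross 180°.
Total crossings: 0.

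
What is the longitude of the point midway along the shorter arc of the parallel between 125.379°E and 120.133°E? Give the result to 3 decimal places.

Signed shortest Δλ from +125.379° to +120.133° is -5.246°.
Midpoint longitude = +125.379° + (-5.246°)/2 = +125.379° − 2.623° = +122.756°.

122.756°E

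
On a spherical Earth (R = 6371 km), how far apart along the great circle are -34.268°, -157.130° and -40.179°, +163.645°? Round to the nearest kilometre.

3505 km

Δλ = 163.645 − -157.130 = 320.775°; wrapped into (−180°, 180°]: -39.225°.
Δφ = -40.179 − -34.268 = -5.911°.
a = sin²(Δφ/2) + cos φ₁ · cos φ₂ · sin²(Δλ/2) = 0.073796.
c = 2·atan2(√a, √(1−a)) = 0.55022 rad → d = 6371·c ≈ 3505.48 km.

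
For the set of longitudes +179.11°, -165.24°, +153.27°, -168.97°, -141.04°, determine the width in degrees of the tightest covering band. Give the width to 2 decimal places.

65.69°

Sort the longitudes: -168.97°, -165.24°, -141.04°, +153.27°, +179.11°.
Eastward gaps between consecutive values (wrapping around): 3.73°, 24.20°, 294.31°, 25.84°, 11.92°.
Largest gap = 294.31° ⇒ minimal covering band is its complement: 360° − 294.31° = 65.69°.
Band runs from +153.27° eastward to -141.04°, crossing the antimeridian.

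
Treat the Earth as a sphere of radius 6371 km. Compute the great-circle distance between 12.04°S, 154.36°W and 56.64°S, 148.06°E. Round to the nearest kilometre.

6944 km

Δλ = 148.06 − -154.36 = 302.42°; wrapped into (−180°, 180°]: -57.58°.
Δφ = -56.64 − -12.04 = -44.60°.
a = sin²(Δφ/2) + cos φ₁ · cos φ₂ · sin²(Δλ/2) = 0.268724.
c = 2·atan2(√a, √(1−a)) = 1.08993 rad → d = 6371·c ≈ 6943.91 km.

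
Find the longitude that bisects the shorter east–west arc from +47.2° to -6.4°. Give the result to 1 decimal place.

+20.4°

Signed shortest Δλ from +47.2° to -6.4° is -53.6°.
Midpoint longitude = +47.2° + (-53.6°)/2 = +47.2° − 26.8° = +20.4°.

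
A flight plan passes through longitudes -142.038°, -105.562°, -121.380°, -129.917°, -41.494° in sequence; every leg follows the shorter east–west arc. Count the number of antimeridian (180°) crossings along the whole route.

Leg 1: -142.038° → -105.562°, shortest Δλ = 36.476° (east) — does not cross 180°.
Leg 2: -105.562° → -121.380°, shortest Δλ = -15.818° (west) — does not cross 180°.
Leg 3: -121.380° → -129.917°, shortest Δλ = -8.537° (west) — does not cross 180°.
Leg 4: -129.917° → -41.494°, shortest Δλ = 88.423° (east) — does not cross 180°.
Total crossings: 0.

0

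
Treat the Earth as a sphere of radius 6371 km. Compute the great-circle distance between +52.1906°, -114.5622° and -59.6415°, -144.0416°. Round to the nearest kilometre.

12713 km

Δλ = -144.0416 − -114.5622 = -29.4794°.
Δφ = -59.6415 − 52.1906 = -111.8321°.
a = sin²(Δφ/2) + cos φ₁ · cos φ₂ · sin²(Δλ/2) = 0.706001.
c = 2·atan2(√a, √(1−a)) = 1.99545 rad → d = 6371·c ≈ 12712.98 km.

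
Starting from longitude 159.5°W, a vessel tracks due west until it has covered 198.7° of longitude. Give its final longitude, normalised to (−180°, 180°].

Start at -159.5°; shift −198.7° → -358.2°.
-358.2° lies outside (−180°, 180°]; add 360° → +1.8°.

1.8°E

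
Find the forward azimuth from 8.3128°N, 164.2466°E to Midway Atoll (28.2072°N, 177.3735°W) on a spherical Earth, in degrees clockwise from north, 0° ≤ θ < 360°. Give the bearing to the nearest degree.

Δλ = -177.3735 − 164.2466 = -341.6201°; wrapped into (−180°, 180°]: 18.3799°.
θ = atan2( sin Δλ · cos φ₂ , cos φ₁ · sin φ₂ − sin φ₁ · cos φ₂ · cos Δλ )
  = atan2(0.27787, 0.34679) = 38.704° → normalised to [0°, 360°): 38.704°.

39°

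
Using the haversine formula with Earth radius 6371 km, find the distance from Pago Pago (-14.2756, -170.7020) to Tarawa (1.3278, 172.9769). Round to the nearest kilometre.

2498 km

Δλ = 172.9769 − -170.7020 = 343.6789°; wrapped into (−180°, 180°]: -16.3211°.
Δφ = 1.3278 − -14.2756 = 15.6034°.
a = sin²(Δφ/2) + cos φ₁ · cos φ₂ · sin²(Δλ/2) = 0.037948.
c = 2·atan2(√a, √(1−a)) = 0.39211 rad → d = 6371·c ≈ 2498.16 km.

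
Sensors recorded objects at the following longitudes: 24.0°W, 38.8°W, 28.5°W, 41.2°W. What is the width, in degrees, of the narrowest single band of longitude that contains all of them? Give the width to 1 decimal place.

17.2°

Sort the longitudes: -41.2°, -38.8°, -28.5°, -24.0°.
Eastward gaps between consecutive values (wrapping around): 2.4°, 10.3°, 4.5°, 342.8°.
Largest gap = 342.8° ⇒ minimal covering band is its complement: 360° − 342.8° = 17.2°.
Band runs from -41.2° eastward to -24.0°.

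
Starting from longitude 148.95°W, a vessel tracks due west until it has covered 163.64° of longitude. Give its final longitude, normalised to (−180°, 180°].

47.41°E

Start at -148.95°; shift −163.64° → -312.59°.
-312.59° lies outside (−180°, 180°]; add 360° → +47.41°.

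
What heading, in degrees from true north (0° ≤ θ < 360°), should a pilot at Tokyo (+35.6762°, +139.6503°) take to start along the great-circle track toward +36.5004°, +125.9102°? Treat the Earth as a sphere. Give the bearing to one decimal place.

Δλ = 125.9102 − 139.6503 = -13.7401°.
θ = atan2( sin Δλ · cos φ₂ , cos φ₁ · sin φ₂ − sin φ₁ · cos φ₂ · cos Δλ )
  = atan2(-0.19093, 0.02780) = -81.716° → normalised to [0°, 360°): 278.284°.

278.3°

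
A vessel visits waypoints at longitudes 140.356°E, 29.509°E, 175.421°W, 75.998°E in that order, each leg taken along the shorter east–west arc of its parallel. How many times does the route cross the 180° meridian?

2

Leg 1: +140.356° → +29.509°, shortest Δλ = -110.847° (west) — does not cross 180°.
Leg 2: +29.509° → -175.421°, shortest Δλ = 155.07° (east) — crosses 180°.
Leg 3: -175.421° → +75.998°, shortest Δλ = -108.581° (west) — crosses 180°.
Total crossings: 2.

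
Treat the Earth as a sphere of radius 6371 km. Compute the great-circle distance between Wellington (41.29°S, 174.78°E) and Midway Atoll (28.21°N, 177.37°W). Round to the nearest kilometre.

7770 km

Δλ = -177.37 − 174.78 = -352.15°; wrapped into (−180°, 180°]: 7.85°.
Δφ = 28.21 − -41.29 = 69.50°.
a = sin²(Δφ/2) + cos φ₁ · cos φ₂ · sin²(Δλ/2) = 0.327999.
c = 2·atan2(√a, √(1−a)) = 1.21962 rad → d = 6371·c ≈ 7770.20 km.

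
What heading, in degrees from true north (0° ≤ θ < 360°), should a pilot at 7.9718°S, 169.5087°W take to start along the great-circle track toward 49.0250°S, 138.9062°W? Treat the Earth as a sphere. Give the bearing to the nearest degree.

153°

Δλ = -138.9062 − -169.5087 = 30.6025°.
θ = atan2( sin Δλ · cos φ₂ , cos φ₁ · sin φ₂ − sin φ₁ · cos φ₂ · cos Δλ )
  = atan2(0.33382, -0.66943) = 153.496° → normalised to [0°, 360°): 153.496°.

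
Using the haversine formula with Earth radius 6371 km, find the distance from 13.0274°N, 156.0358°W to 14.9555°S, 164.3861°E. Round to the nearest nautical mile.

2890 nmi

Δλ = 164.3861 − -156.0358 = 320.4219°; wrapped into (−180°, 180°]: -39.5781°.
Δφ = -14.9555 − 13.0274 = -27.9829°.
a = sin²(Δφ/2) + cos φ₁ · cos φ₂ · sin²(Δλ/2) = 0.166345.
c = 2·atan2(√a, √(1−a)) = 0.84021 rad → d = 6371·c ≈ 5352.95 km ≈ 2890.36 nmi.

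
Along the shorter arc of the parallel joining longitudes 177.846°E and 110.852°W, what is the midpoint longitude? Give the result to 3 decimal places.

Signed shortest Δλ from +177.846° to -110.852° is +71.302°.
Midpoint longitude = +177.846° + (+71.302°)/2 = +177.846° + 35.651° = +213.497°.
Normalise into (−180°, 180°]: -146.503°.
(The naïve average (+177.846 + -110.852)/2 = 33.497° is on the wrong side of the globe.)

146.503°W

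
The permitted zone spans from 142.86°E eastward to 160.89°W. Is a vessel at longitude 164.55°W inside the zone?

Band width going east from +142.86° to -160.89°: ((-160.89 − 142.86) mod 360) = 56.25°.
Offset of -164.55° east of the west edge: ((-164.55 − 142.86) mod 360) = 52.59°.
52.59° ≤ 56.25° ⇒ inside.

Yes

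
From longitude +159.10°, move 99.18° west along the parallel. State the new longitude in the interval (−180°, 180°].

Start at +159.10°; shift −99.18° → +59.92°.
+59.92° already lies in (−180°, 180°].

+59.92°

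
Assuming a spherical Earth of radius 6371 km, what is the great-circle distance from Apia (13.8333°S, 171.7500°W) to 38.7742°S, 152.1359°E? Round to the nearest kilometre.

Δλ = 152.1359 − -171.7500 = 323.8859°; wrapped into (−180°, 180°]: -36.1141°.
Δφ = -38.7742 − -13.8333 = -24.9409°.
a = sin²(Δφ/2) + cos φ₁ · cos φ₂ · sin²(Δλ/2) = 0.119360.
c = 2·atan2(√a, √(1−a)) = 0.70551 rad → d = 6371·c ≈ 4494.81 km.

4495 km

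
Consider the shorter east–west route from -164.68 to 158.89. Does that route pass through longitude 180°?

Naïve |158.89 − -164.68| = 323.57° > 180°, so the shorter arc goes the other way round — across 180°.
Signed shortest Δλ = ((158.89 − -164.68 + 180) mod 360) − 180 = -36.43°.
Going west by 36.43° from -164.68° passes through 180° before reaching +158.89°.

Yes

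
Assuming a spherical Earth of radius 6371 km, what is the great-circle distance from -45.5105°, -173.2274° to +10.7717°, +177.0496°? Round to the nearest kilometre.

6334 km

Δλ = 177.0496 − -173.2274 = 350.2770°; wrapped into (−180°, 180°]: -9.7230°.
Δφ = 10.7717 − -45.5105 = 56.2822°.
a = sin²(Δφ/2) + cos φ₁ · cos φ₂ · sin²(Δλ/2) = 0.227393.
c = 2·atan2(√a, √(1−a)) = 0.99415 rad → d = 6371·c ≈ 6333.74 km.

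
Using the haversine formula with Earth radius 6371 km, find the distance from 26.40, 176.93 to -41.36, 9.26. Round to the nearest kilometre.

18004 km

Δλ = 9.26 − 176.93 = -167.67°.
Δφ = -41.36 − 26.40 = -67.76°.
a = sin²(Δφ/2) + cos φ₁ · cos φ₂ · sin²(Δλ/2) = 0.975300.
c = 2·atan2(√a, √(1−a)) = 2.82596 rad → d = 6371·c ≈ 18004.17 km.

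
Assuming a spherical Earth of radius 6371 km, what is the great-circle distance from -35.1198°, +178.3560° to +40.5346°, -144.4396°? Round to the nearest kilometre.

9233 km

Δλ = -144.4396 − 178.3560 = -322.7956°; wrapped into (−180°, 180°]: 37.2044°.
Δφ = 40.5346 − -35.1198 = 75.6544°.
a = sin²(Δφ/2) + cos φ₁ · cos φ₂ · sin²(Δλ/2) = 0.439373.
c = 2·atan2(√a, √(1−a)) = 1.44924 rad → d = 6371·c ≈ 9233.13 km.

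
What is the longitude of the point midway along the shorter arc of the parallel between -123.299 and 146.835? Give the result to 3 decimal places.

-168.232°

Signed shortest Δλ from -123.299° to +146.835° is -89.866°.
Midpoint longitude = -123.299° + (-89.866°)/2 = -123.299° − 44.933° = -168.232°.
(The naïve average (-123.299 + +146.835)/2 = 11.768° is on the wrong side of the globe.)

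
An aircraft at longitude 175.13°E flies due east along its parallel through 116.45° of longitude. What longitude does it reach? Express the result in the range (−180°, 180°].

68.42°W

Start at +175.13°; shift +116.45° → +291.58°.
+291.58° lies outside (−180°, 180°]; subtract 360° → -68.42°.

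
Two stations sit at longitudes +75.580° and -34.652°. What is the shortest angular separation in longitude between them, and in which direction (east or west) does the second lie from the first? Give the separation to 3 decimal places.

Raw difference: -34.652 − 75.580 = -110.232°.
Normalise into (−180°, 180°]: -110.232° stays -110.232°.
Negative ⇒ the second point lies to the west; separation 110.232°.

110.232° west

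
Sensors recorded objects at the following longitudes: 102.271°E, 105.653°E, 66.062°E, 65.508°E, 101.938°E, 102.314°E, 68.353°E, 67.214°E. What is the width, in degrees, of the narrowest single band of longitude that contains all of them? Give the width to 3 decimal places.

40.145°

Sort the longitudes: +65.508°, +66.062°, +67.214°, +68.353°, +101.938°, +102.271°, +102.314°, +105.653°.
Eastward gaps between consecutive values (wrapping around): 0.554°, 1.152°, 1.139°, 33.585°, 0.333°, 0.043°, 3.339°, 319.855°.
Largest gap = 319.855° ⇒ minimal covering band is its complement: 360° − 319.855° = 40.145°.
Band runs from +65.508° eastward to +105.653°.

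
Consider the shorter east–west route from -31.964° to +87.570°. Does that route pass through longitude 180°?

No

Signed shortest Δλ = ((87.570 − -31.964 + 180) mod 360) − 180 = 119.534°.
Going east by 119.534° from -31.964° reaches +87.570° without touching 180°.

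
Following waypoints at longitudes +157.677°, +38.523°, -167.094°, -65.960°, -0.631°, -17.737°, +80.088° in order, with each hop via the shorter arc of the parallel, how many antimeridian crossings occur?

1

Leg 1: +157.677° → +38.523°, shortest Δλ = -119.154° (west) — does not cross 180°.
Leg 2: +38.523° → -167.094°, shortest Δλ = 154.383° (east) — crosses 180°.
Leg 3: -167.094° → -65.960°, shortest Δλ = 101.134° (east) — does not cross 180°.
Leg 4: -65.960° → -0.631°, shortest Δλ = 65.329° (east) — does not cross 180°.
Leg 5: -0.631° → -17.737°, shortest Δλ = -17.106° (west) — does not cross 180°.
Leg 6: -17.737° → +80.088°, shortest Δλ = 97.825° (east) — does not cross 180°.
Total crossings: 1.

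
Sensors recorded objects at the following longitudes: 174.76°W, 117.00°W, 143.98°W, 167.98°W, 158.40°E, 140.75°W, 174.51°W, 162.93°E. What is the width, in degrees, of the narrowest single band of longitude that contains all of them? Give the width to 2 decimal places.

84.60°

Sort the longitudes: -174.76°, -174.51°, -167.98°, -143.98°, -140.75°, -117.00°, +158.40°, +162.93°.
Eastward gaps between consecutive values (wrapping around): 0.25°, 6.53°, 24.00°, 3.23°, 23.75°, 275.40°, 4.53°, 22.31°.
Largest gap = 275.40° ⇒ minimal covering band is its complement: 360° − 275.40° = 84.60°.
Band runs from +158.40° eastward to -117.00°, crossing the antimeridian.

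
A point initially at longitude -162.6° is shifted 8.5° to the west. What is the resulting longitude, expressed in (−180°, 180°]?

-171.1°

Start at -162.6°; shift −8.5° → -171.1°.
-171.1° already lies in (−180°, 180°].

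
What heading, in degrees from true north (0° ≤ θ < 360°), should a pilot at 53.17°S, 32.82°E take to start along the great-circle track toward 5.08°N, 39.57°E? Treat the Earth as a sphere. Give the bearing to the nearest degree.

Δλ = 39.57 − 32.82 = 6.75°.
θ = atan2( sin Δλ · cos φ₂ , cos φ₁ · sin φ₂ − sin φ₁ · cos φ₂ · cos Δλ )
  = atan2(0.11708, 0.84483) = 7.890° → normalised to [0°, 360°): 7.890°.

8°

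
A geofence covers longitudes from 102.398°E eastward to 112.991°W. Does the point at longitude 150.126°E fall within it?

Yes

Band width going east from +102.398° to -112.991°: ((-112.991 − 102.398) mod 360) = 144.611°.
Offset of +150.126° east of the west edge: ((150.126 − 102.398) mod 360) = 47.728°.
47.728° ≤ 144.611° ⇒ inside.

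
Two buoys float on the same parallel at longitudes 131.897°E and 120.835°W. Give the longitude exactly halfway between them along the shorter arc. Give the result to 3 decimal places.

174.469°W

Signed shortest Δλ from +131.897° to -120.835° is +107.268°.
Midpoint longitude = +131.897° + (+107.268°)/2 = +131.897° + 53.634° = +185.531°.
Normalise into (−180°, 180°]: -174.469°.
(The naïve average (+131.897 + -120.835)/2 = 5.531° is on the wrong side of the globe.)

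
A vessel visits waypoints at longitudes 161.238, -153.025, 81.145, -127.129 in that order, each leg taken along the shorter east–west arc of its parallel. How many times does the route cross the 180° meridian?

3

Leg 1: +161.238° → -153.025°, shortest Δλ = 45.737° (east) — crosses 180°.
Leg 2: -153.025° → +81.145°, shortest Δλ = -125.83° (west) — crosses 180°.
Leg 3: +81.145° → -127.129°, shortest Δλ = 151.726° (east) — crosses 180°.
Total crossings: 3.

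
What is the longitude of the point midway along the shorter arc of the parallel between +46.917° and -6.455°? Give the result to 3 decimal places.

+20.231°

Signed shortest Δλ from +46.917° to -6.455° is -53.372°.
Midpoint longitude = +46.917° + (-53.372°)/2 = +46.917° − 26.686° = +20.231°.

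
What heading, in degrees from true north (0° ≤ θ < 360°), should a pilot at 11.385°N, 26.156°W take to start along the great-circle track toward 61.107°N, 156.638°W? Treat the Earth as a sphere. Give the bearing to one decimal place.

338.2°

Δλ = -156.638 − -26.156 = -130.482°.
θ = atan2( sin Δλ · cos φ₂ , cos φ₁ · sin φ₂ − sin φ₁ · cos φ₂ · cos Δλ )
  = atan2(-0.36751, 0.92022) = -21.770° → normalised to [0°, 360°): 338.230°.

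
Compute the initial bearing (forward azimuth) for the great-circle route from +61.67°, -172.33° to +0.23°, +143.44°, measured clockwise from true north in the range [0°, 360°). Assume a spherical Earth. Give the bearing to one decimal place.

Δλ = 143.44 − -172.33 = 315.77°; wrapped into (−180°, 180°]: -44.23°.
θ = atan2( sin Δλ · cos φ₂ , cos φ₁ · sin φ₂ − sin φ₁ · cos φ₂ · cos Δλ )
  = atan2(-0.69753, -0.62881) = -132.034° → normalised to [0°, 360°): 227.966°.

228.0°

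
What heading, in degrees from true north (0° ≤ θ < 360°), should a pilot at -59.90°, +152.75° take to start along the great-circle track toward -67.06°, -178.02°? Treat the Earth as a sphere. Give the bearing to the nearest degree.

131°

Δλ = -178.02 − 152.75 = -330.77°; wrapped into (−180°, 180°]: 29.23°.
θ = atan2( sin Δλ · cos φ₂ , cos φ₁ · sin φ₂ − sin φ₁ · cos φ₂ · cos Δλ )
  = atan2(0.19033, -0.16758) = 131.363° → normalised to [0°, 360°): 131.363°.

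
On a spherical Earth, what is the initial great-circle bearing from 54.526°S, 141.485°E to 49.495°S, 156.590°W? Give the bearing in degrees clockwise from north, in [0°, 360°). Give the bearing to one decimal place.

Δλ = -156.590 − 141.485 = -298.075°; wrapped into (−180°, 180°]: 61.925°.
θ = atan2( sin Δλ · cos φ₂ , cos φ₁ · sin φ₂ − sin φ₁ · cos φ₂ · cos Δλ )
  = atan2(0.57309, -0.19232) = 108.551° → normalised to [0°, 360°): 108.551°.

108.6°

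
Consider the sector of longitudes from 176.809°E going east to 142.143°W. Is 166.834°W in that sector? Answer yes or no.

Band width going east from +176.809° to -142.143°: ((-142.143 − 176.809) mod 360) = 41.048°.
Offset of -166.834° east of the west edge: ((-166.834 − 176.809) mod 360) = 16.357°.
16.357° ≤ 41.048° ⇒ inside.

Yes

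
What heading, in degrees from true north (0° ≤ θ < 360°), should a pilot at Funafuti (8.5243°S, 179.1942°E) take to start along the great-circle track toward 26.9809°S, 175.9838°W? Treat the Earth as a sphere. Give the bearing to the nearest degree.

167°

Δλ = -175.9838 − 179.1942 = -355.1780°; wrapped into (−180°, 180°]: 4.8220°.
θ = atan2( sin Δλ · cos φ₂ , cos φ₁ · sin φ₂ − sin φ₁ · cos φ₂ · cos Δλ )
  = atan2(0.07491, -0.31705) = 166.706° → normalised to [0°, 360°): 166.706°.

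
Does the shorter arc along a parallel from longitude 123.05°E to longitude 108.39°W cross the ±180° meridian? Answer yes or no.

Naïve |-108.39 − 123.05| = 231.44° > 180°, so the shorter arc goes the other way round — across 180°.
Signed shortest Δλ = ((-108.39 − 123.05 + 180) mod 360) − 180 = 128.56°.
Going east by 128.56° from +123.05° passes through 180° before reaching -108.39°.

Yes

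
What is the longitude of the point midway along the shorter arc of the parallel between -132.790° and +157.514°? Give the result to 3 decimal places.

-167.638°

Signed shortest Δλ from -132.790° to +157.514° is -69.696°.
Midpoint longitude = -132.790° + (-69.696°)/2 = -132.790° − 34.848° = -167.638°.
(The naïve average (-132.790 + +157.514)/2 = 12.362° is on the wrong side of the globe.)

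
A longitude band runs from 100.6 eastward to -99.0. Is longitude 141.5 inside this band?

Yes

Band width going east from +100.6° to -99.0°: ((-99.0 − 100.6) mod 360) = 160.4°.
Offset of +141.5° east of the west edge: ((141.5 − 100.6) mod 360) = 40.9°.
40.9° ≤ 160.4° ⇒ inside.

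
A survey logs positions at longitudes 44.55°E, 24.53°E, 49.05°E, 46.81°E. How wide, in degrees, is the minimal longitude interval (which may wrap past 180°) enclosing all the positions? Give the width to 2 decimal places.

24.52°

Sort the longitudes: +24.53°, +44.55°, +46.81°, +49.05°.
Eastward gaps between consecutive values (wrapping around): 20.02°, 2.26°, 2.24°, 335.48°.
Largest gap = 335.48° ⇒ minimal covering band is its complement: 360° − 335.48° = 24.52°.
Band runs from +24.53° eastward to +49.05°.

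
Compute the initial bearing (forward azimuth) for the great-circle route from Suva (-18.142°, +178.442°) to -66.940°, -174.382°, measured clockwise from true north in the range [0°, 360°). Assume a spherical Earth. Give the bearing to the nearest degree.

176°

Δλ = -174.382 − 178.442 = -352.824°; wrapped into (−180°, 180°]: 7.176°.
θ = atan2( sin Δλ · cos φ₂ , cos φ₁ · sin φ₂ − sin φ₁ · cos φ₂ · cos Δλ )
  = atan2(0.04893, -0.75335) = 176.284° → normalised to [0°, 360°): 176.284°.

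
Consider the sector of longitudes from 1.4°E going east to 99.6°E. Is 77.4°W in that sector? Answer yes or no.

Band width going east from +1.4° to +99.6°: ((99.6 − 1.4) mod 360) = 98.2°.
Offset of -77.4° east of the west edge: ((-77.4 − 1.4) mod 360) = 281.2°.
281.2° > 98.2° ⇒ outside.

No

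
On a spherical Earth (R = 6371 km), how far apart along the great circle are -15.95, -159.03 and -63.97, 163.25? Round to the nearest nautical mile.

3272 nmi

Δλ = 163.25 − -159.03 = 322.28°; wrapped into (−180°, 180°]: -37.72°.
Δφ = -63.97 − -15.95 = -48.02°.
a = sin²(Δφ/2) + cos φ₁ · cos φ₂ · sin²(Δλ/2) = 0.209656.
c = 2·atan2(√a, √(1−a)) = 0.95122 rad → d = 6371·c ≈ 6060.24 km ≈ 3272.27 nmi.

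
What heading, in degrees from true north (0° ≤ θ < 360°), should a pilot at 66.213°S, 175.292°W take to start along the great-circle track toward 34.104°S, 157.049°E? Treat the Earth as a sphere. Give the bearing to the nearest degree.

Δλ = 157.049 − -175.292 = 332.341°; wrapped into (−180°, 180°]: -27.659°.
θ = atan2( sin Δλ · cos φ₂ , cos φ₁ · sin φ₂ − sin φ₁ · cos φ₂ · cos Δλ )
  = atan2(-0.38437, 0.44495) = -40.823° → normalised to [0°, 360°): 319.177°.

319°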